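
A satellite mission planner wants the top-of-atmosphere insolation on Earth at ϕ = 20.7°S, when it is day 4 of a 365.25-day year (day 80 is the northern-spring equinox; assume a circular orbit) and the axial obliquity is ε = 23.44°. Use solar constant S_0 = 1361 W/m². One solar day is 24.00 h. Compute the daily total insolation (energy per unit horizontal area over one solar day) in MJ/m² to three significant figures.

Solar longitude: L_s = 360° × (4 − 80)/365.25 = -74.908°, i.e. -74.908° + 360° = 285.092°.
sin δ = sin 23.44° × sin 285.092° = -0.38407, so δ = -22.586°.
cos h₀ = −tan(-20.7°) tan(-22.586°) = -0.1572, h₀ = 1.7286 rad.
Bracket: h₀ sin ϕ sin δ + cos ϕ cos δ sin h₀ = 1.7286×-0.35347×-0.38407 + 0.93544×0.92330×0.98757 = 0.234670 + 0.852956 = 1.087626.
Q̄ = (S_0/π) × [bracket] = (1361/π) × 1.087626 = 471.18 W/m².
Daily total = Q̄ × 24.00 h × 3600 s/h = 471.18 × 24.00 × 3600 / 10⁶ = 40.71 MJ/m².

40.7 MJ/m²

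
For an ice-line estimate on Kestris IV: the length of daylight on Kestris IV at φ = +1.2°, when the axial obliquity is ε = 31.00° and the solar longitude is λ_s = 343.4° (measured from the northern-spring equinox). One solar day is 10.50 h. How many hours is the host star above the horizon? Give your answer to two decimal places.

Solar declination: sin δ = sin ε · sin λ_s = sin 31.00° × sin 343.4° = -0.14714, so δ = -8.461°.
cos H₀ = −tan φ · tan δ = −tan(+1.2°) × tan(-8.461°) = 0.0031, so H₀ = 1.5677 rad = 89.82°.
Daylight = 2H₀/(2π) × 10.50 h = (1.5677/π) × 10.50 = 5.24 h.

5.24 h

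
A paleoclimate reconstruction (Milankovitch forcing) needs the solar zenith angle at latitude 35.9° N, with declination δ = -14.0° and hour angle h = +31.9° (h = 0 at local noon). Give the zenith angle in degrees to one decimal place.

θ_z = 58.3°

cos θ_z = sin ϕ sin δ + cos ϕ cos δ cos h = -0.141856 + 0.667275 = 0.525419.
θ_z = arccos(0.525419) = 58.3°.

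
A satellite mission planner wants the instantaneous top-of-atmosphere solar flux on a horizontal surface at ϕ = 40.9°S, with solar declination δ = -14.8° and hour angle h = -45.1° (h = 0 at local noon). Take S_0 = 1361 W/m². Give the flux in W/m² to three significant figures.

930 W/m²

cos θ_z = sin ϕ sin δ + cos ϕ cos δ cos h = 0.167251 + 0.515835 = 0.683086.
Flux = S_0 · cos θ_z = 1361 × 0.683086 = 929.7 W/m².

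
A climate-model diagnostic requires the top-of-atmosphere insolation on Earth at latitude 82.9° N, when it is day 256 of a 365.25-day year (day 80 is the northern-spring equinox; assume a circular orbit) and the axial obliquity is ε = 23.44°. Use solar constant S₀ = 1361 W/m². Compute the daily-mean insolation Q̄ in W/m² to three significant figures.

Q̄ ≈ 87.6 W/m²

Solar longitude: λ_s = 360° × (256 − 80)/365.25 = 173.470°.
sin δ = sin 23.44° × sin 173.470° = 0.04524, so δ = +2.593°.
cos H₀ = −tan(+82.9°) tan(+2.593°) = -0.3636, H₀ = 1.9429 rad.
Bracket: H₀ sin φ sin δ + cos φ cos δ sin H₀ = 1.9429×0.99233×0.04524 + 0.12360×0.99898×0.93157 = 0.087223 + 0.115025 = 0.202248.
Q̄ = (S₀/π) × [bracket] = (1361/π) × 0.202248 = 87.62 W/m².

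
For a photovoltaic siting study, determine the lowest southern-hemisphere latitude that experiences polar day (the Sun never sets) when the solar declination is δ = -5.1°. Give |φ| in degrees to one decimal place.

|φ| = 84.9°

Polar day requires cos H₀ = −tan φ tan δ ≤ −1, i.e. tan φ tan δ ≥ 1.
The boundary is |tan φ| · |tan δ| = 1, so |φ| = 90° − |δ| = 90° − 5.1° = 84.9° in the southern hemisphere.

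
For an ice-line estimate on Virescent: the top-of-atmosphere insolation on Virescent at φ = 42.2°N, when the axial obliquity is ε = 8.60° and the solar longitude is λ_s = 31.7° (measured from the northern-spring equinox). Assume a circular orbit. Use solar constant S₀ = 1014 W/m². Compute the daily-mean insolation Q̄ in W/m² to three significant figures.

Solar declination: sin δ = sin ε · sin λ_s = sin 8.60° × sin 31.7° = 0.07858, so δ = +4.507°.
cos H₀ = −tan(+42.2°) tan(+4.507°) = -0.0715, H₀ = 1.6423 rad.
Bracket: H₀ sin φ sin δ + cos φ cos δ sin H₀ = 1.6423×0.67172×0.07858 + 0.74080×0.99691×0.99744 = 0.086687 + 0.736620 = 0.823307.
Q̄ = (S₀/π) × [bracket] = (1014/π) × 0.823307 = 265.7 W/m².

Q̄ ≈ 266 W/m²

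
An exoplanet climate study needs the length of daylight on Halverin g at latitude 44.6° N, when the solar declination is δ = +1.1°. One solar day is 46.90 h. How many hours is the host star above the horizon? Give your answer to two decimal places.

cos H₀ = −tan φ · tan δ = −tan(+44.6°) × tan(+1.100°) = -0.0189, so H₀ = 1.5897 rad = 91.08°.
Daylight = 2H₀/(2π) × 46.90 h = (1.5897/π) × 46.90 = 23.73 h.

23.73 h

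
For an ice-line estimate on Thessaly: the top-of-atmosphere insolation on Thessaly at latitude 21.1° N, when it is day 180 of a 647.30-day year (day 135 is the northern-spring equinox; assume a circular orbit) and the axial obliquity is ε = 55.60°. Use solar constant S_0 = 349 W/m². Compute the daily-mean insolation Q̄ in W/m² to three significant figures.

Q̄ ≈ 120 W/m²

Solar longitude: L_s = 360° × (180 − 135)/647.30 = 25.027°.
sin δ = sin 55.60° × sin 25.027° = 0.34906, so δ = +20.430°.
cos h₀ = −tan(+21.1°) tan(+20.430°) = -0.1437, h₀ = 1.7150 rad.
Bracket: h₀ sin ϕ sin δ + cos ϕ cos δ sin h₀ = 1.7150×0.36000×0.34906 + 0.93295×0.93710×0.98962 = 0.215510 + 0.865193 = 1.080703.
Q̄ = (S_0/π) × [bracket] = (349/π) × 1.080703 = 120.1 W/m².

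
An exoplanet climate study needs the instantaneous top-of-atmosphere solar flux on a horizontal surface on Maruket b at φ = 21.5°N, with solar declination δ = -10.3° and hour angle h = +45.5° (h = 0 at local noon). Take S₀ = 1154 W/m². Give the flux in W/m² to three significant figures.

cos θ_z = sin φ sin δ + cos φ cos δ cos h = -0.065531 + 0.641629 = 0.576098.
Flux = S₀ · cos θ_z = 1154 × 0.576098 = 664.8 W/m².

665 W/m²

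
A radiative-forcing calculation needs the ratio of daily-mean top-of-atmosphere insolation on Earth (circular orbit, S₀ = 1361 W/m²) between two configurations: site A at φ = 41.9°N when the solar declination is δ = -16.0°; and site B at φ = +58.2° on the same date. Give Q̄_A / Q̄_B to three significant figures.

Q̄_A / Q̄_B ≈ 2.32

— Configuration A (φ=+41.9°):
cos H₀ = −tan(+41.9°) tan(-16.000°) = 0.2573, H₀ = 1.3106 rad.
Bracket: H₀ sin φ sin δ + cos φ cos δ sin H₀ = 1.3106×0.66783×-0.27564 + 0.74431×0.96126×0.96634 = -0.241256 + 0.691393 = 0.450137.
Q̄ = (S₀/π) × [bracket] = (1361/π) × 0.450137 = 195.01 W/m².
— Configuration B (φ=+58.2°):
cos H₀ = −tan(+58.2°) tan(-16.000°) = 0.4625, H₀ = 1.0900 rad.
Bracket: H₀ sin φ sin δ + cos φ cos δ sin H₀ = 1.0900×0.84989×-0.27564 + 0.52696×0.96126×0.88663 = -0.255347 + 0.449118 = 0.193771.
Q̄ = (S₀/π) × [bracket] = (1361/π) × 0.193771 = 83.945 W/m².
Ratio Q̄_A / Q̄_B = 195.01 / 83.945 = 2.323.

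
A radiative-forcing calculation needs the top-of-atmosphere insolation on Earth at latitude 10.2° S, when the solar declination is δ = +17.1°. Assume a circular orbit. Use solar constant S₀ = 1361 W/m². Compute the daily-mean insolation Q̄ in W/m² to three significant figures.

cos H₀ = −tan(-10.2°) tan(+17.100°) = 0.0554, H₀ = 1.5154 rad.
Bracket: H₀ sin φ sin δ + cos φ cos δ sin H₀ = 1.5154×-0.17708×0.29404 + 0.98420×0.95579×0.99847 = -0.078905 + 0.939249 = 0.860344.
Q̄ = (S₀/π) × [bracket] = (1361/π) × 0.860344 = 372.7 W/m².

Q̄ ≈ 373 W/m²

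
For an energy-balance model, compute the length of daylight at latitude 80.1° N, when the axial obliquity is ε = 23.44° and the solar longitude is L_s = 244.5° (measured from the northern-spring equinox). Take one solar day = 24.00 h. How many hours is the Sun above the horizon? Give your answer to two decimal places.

Solar declination: sin δ = sin ε · sin L_s = sin 23.44° × sin 244.5° = -0.35904, so δ = -21.041°.
cos h₀ = −tan ϕ · tan δ = 2.2042 ≥ 1, so the Sun never rises (polar night) and h₀ = 0.
Daylight = 2h₀/(2π) × 24.00 h = (0.0000/π) × 24.00 = 0.00 h.

0.00 h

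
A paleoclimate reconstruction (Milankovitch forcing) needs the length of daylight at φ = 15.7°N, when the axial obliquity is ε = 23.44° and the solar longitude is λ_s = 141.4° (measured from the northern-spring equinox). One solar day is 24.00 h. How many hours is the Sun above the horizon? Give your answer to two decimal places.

12.55 h

Solar declination: sin δ = sin ε · sin λ_s = sin 23.44° × sin 141.4° = 0.24817, so δ = +14.369°.
cos H₀ = −tan φ · tan δ = −tan(+15.7°) × tan(+14.369°) = -0.0720, so H₀ = 1.6429 rad = 94.13°.
Daylight = 2H₀/(2π) × 24.00 h = (1.6429/π) × 24.00 = 12.55 h.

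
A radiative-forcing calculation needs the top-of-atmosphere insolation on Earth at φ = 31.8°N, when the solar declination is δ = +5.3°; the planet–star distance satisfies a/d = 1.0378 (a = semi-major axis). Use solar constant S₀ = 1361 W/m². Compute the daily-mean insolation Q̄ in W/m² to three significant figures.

cos H₀ = −tan(+31.8°) tan(+5.300°) = -0.0575, H₀ = 1.6283 rad.
Bracket: H₀ sin φ sin δ + cos φ cos δ sin H₀ = 1.6283×0.52696×0.09237 + 0.84989×0.99572×0.99834 = 0.079258 + 0.844848 = 0.924106.
Inverse-square distance factor (a/d)² = 1.0378² = 1.077029.
Q̄ = (S₀/π) × 1.077029 × [bracket] = (1361/π) × 1.077029 × 0.924106 = 431.2 W/m².

Q̄ ≈ 431 W/m²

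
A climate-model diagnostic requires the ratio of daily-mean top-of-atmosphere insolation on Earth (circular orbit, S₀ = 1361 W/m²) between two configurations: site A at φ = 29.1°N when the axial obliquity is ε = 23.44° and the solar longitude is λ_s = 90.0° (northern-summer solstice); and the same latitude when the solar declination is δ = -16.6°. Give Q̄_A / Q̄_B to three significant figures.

Q̄_A / Q̄_B ≈ 1.79

— Configuration A (φ=+29.1°):
Solar declination: sin δ = sin ε · sin λ_s = sin 23.44° × sin 90.0° = 0.39779, so δ = +23.440°.
cos H₀ = −tan(+29.1°) tan(+23.440°) = -0.2413, H₀ = 1.8145 rad.
Bracket: H₀ sin φ sin δ + cos φ cos δ sin H₀ = 1.8145×0.48634×0.39779 + 0.87377×0.91748×0.97045 = 0.351035 + 0.777977 = 1.129012.
Q̄ = (S₀/π) × [bracket] = (1361/π) × 1.129012 = 489.11 W/m².
— Configuration B (φ=+29.1°):
cos H₀ = −tan(+29.1°) tan(-16.600°) = 0.1659, H₀ = 1.4041 rad.
Bracket: H₀ sin φ sin δ + cos φ cos δ sin H₀ = 1.4041×0.48634×-0.28569 + 0.87377×0.95832×0.98614 = -0.195089 + 0.825746 = 0.630657.
Q̄ = (S₀/π) × [bracket] = (1361/π) × 0.630657 = 273.21 W/m².
Ratio Q̄_A / Q̄_B = 489.11 / 273.21 = 1.790.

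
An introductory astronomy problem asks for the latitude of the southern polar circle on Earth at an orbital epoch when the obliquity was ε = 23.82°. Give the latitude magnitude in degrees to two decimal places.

66.18°

The polar circle is the lowest latitude that experiences at least one full rotation of continuous darkness at the northern-summer solstice; it lies at |φ| = 90° − ε = 90° − 23.82° = 66.18°.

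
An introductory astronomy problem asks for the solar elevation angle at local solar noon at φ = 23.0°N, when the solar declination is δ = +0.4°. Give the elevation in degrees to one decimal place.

At local noon the hour angle is zero, so the zenith angle equals |φ − δ| = |+23.0° − (+0.400°)| = 22.600°.
Elevation = 90° − 22.600° = 67.4°.

67.4°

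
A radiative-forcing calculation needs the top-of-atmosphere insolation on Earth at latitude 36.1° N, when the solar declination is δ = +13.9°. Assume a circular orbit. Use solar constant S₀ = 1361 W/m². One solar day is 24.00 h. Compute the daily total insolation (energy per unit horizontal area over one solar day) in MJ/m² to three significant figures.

cos H₀ = −tan(+36.1°) tan(+13.900°) = -0.1805, H₀ = 1.7523 rad.
Bracket: H₀ sin φ sin δ + cos φ cos δ sin H₀ = 1.7523×0.58920×0.24023 + 0.80799×0.97072×0.98358 = 0.248027 + 0.771453 = 1.019480.
Q̄ = (S₀/π) × [bracket] = (1361/π) × 1.019480 = 441.66 W/m².
Daily total = Q̄ × 24.00 h × 3600 s/h = 441.66 × 24.00 × 3600 / 10⁶ = 38.16 MJ/m².

38.2 MJ/m²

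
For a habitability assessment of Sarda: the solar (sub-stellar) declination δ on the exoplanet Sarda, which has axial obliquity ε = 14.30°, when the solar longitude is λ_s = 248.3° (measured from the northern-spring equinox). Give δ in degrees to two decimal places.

δ = -13.27°

sin δ = sin ε · sin λ_s = sin 14.30° × sin 248.3° = -0.229495.
δ = arcsin(-0.229495) = -13.27°.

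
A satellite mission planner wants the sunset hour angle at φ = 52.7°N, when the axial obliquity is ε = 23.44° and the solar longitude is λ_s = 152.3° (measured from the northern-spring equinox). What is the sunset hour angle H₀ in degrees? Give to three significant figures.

H₀ = 104°

Solar declination: sin δ = sin ε · sin λ_s = sin 23.44° × sin 152.3° = 0.18491, so δ = +10.656°.
cos H₀ = −tan φ · tan δ = −tan(+52.7°) × tan(+10.656°) = -0.2470, so H₀ = 1.8204 rad = 104.30°.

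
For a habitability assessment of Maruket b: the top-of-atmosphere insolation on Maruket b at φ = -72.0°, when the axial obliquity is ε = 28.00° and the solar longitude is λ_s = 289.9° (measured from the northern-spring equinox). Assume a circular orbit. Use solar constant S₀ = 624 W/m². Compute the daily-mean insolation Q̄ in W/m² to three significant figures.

Q̄ ≈ 262 W/m²

Solar declination: sin δ = sin ε · sin λ_s = sin 28.00° × sin 289.9° = -0.44144, so δ = -26.196°.
cos H₀ = −tan(-72.0°) tan(-26.196°) = -1.5141 ≤ −1 ⇒ polar day, H₀ = π.
Bracket: H₀ sin φ sin δ + cos φ cos δ sin H₀ = 3.1416×-0.95106×-0.44144 + 0.30902×0.89729×0.00000 = 1.318957 + 0.000000 = 1.318957.
Q̄ = (S₀/π) × [bracket] = (624/π) × 1.318957 = 262.0 W/m².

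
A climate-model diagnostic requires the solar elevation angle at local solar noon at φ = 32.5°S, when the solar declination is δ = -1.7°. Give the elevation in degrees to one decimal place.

At local noon the hour angle is zero, so the zenith angle equals |φ − δ| = |-32.5° − (-1.700°)| = 30.800°.
Elevation = 90° − 30.800° = 59.2°.

59.2°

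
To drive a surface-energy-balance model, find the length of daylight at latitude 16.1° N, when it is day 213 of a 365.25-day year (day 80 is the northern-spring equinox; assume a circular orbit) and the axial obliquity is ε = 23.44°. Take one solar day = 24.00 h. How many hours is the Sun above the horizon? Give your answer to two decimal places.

12.69 h

Solar longitude: L_s = 360° × (213 − 80)/365.25 = 131.088°.
sin δ = sin 23.44° × sin 131.088° = 0.29981, so δ = +17.446°.
cos h₀ = −tan ϕ · tan δ = −tan(+16.1°) × tan(+17.446°) = -0.0907, so h₀ = 1.6616 rad = 95.20°.
Daylight = 2h₀/(2π) × 24.00 h = (1.6616/π) × 24.00 = 12.69 h.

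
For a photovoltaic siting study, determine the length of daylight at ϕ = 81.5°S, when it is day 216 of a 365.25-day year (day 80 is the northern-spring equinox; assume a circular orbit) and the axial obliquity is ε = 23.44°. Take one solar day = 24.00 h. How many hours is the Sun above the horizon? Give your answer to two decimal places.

Solar longitude: L_s = 360° × (216 − 80)/365.25 = 134.045°.
sin δ = sin 23.44° × sin 134.045° = 0.28593, so δ = +16.614°.
cos h₀ = −tan ϕ · tan δ = 1.9965 ≥ 1, so the Sun never rises (polar night) and h₀ = 0.
Daylight = 2h₀/(2π) × 24.00 h = (0.0000/π) × 24.00 = 0.00 h.

0.00 h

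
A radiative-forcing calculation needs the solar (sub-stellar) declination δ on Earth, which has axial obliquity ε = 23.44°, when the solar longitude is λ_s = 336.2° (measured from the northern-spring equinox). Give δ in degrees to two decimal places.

sin δ = sin ε · sin λ_s = sin 23.44° × sin 336.2° = -0.160526.
δ = arcsin(-0.160526) = -9.24°.

δ = -9.24°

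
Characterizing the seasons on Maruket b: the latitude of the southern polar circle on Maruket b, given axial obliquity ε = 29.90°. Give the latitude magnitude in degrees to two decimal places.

60.10°

The polar circle is the lowest latitude that experiences at least one full rotation of continuous darkness at the northern-summer solstice; it lies at |φ| = 90° − ε = 90° − 29.90° = 60.10°.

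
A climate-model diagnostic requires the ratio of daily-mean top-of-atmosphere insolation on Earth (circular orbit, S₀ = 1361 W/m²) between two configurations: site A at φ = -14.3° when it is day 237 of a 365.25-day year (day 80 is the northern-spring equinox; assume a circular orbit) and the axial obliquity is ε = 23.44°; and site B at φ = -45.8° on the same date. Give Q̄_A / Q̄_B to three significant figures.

Q̄_A / Q̄_B ≈ 1.76

— Configuration A (φ=-14.3°):
Solar longitude: λ_s = 360° × (237 − 80)/365.25 = 154.743°.
sin δ = sin 23.44° × sin 154.743° = 0.16973, so δ = +9.772°.
cos H₀ = −tan(-14.3°) tan(+9.772°) = 0.0439, H₀ = 1.5269 rad.
Bracket: H₀ sin φ sin δ + cos φ cos δ sin H₀ = 1.5269×-0.24700×0.16973 + 0.96902×0.98549×0.99904 = -0.064013 + 0.954043 = 0.890030.
Q̄ = (S₀/π) × [bracket] = (1361/π) × 0.890030 = 385.58 W/m².
— Configuration B (φ=-45.8°):
cos H₀ = −tan(-45.8°) tan(+9.772°) = 0.1771, H₀ = 1.3928 rad.
Bracket: H₀ sin φ sin δ + cos φ cos δ sin H₀ = 1.3928×-0.71691×0.16973 + 0.69717×0.98549×0.98419 = -0.169477 + 0.676192 = 0.506715.
Q̄ = (S₀/π) × [bracket] = (1361/π) × 0.506715 = 219.52 W/m².
Ratio Q̄_A / Q̄_B = 385.58 / 219.52 = 1.756.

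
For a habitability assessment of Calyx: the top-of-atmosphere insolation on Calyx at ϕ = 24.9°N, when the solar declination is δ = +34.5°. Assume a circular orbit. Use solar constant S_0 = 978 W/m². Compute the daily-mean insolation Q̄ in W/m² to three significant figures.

Q̄ ≈ 361 W/m²

cos h₀ = −tan(+24.9°) tan(+34.500°) = -0.3190, h₀ = 1.8955 rad.
Bracket: h₀ sin ϕ sin δ + cos ϕ cos δ sin h₀ = 1.8955×0.42104×0.56641 + 0.90704×0.82413×0.94775 = 0.452041 + 0.708461 = 1.160502.
Q̄ = (S_0/π) × [bracket] = (978/π) × 1.160502 = 361.3 W/m².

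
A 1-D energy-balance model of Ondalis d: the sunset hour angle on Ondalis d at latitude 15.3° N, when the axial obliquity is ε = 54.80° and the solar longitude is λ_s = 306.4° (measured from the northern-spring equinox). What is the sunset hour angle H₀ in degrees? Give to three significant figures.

Solar declination: sin δ = sin ε · sin λ_s = sin 54.80° × sin 306.4° = -0.65771, so δ = -41.126°.
cos H₀ = −tan φ · tan δ = −tan(+15.3°) × tan(-41.126°) = 0.2389, so H₀ = 1.3296 rad = 76.18°.

H₀ = 76.2°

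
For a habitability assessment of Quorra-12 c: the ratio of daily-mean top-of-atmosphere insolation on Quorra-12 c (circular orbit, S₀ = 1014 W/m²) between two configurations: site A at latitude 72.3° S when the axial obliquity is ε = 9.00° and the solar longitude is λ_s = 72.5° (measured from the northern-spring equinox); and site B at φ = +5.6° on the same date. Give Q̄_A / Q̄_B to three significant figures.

— Configuration A (φ=-72.3°):
Solar declination: sin δ = sin ε · sin λ_s = sin 9.00° × sin 72.5° = 0.14919, so δ = +8.580°.
cos H₀ = −tan(-72.3°) tan(+8.580°) = 0.4728, H₀ = 1.0784 rad.
Bracket: H₀ sin φ sin δ + cos φ cos δ sin H₀ = 1.0784×-0.95266×0.14919 + 0.30403×0.98881×0.88118 = -0.153270 + 0.264907 = 0.111637.
Q̄ = (S₀/π) × [bracket] = (1014/π) × 0.111637 = 36.033 W/m².
— Configuration B (φ=+5.6°):
cos H₀ = −tan(+5.6°) tan(+8.580°) = -0.0148, H₀ = 1.5856 rad.
Bracket: H₀ sin φ sin δ + cos φ cos δ sin H₀ = 1.5856×0.09758×0.14919 + 0.99523×0.98881×0.99989 = 0.023083 + 0.983985 = 1.007068.
Q̄ = (S₀/π) × [bracket] = (1014/π) × 1.007068 = 325.05 W/m².
Ratio Q̄_A / Q̄_B = 36.033 / 325.05 = 0.1109.

Q̄_A / Q̄_B ≈ 0.111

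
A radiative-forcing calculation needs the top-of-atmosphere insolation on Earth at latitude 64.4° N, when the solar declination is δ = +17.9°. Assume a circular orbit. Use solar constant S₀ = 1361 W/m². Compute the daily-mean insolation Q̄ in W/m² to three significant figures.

Q̄ ≈ 409 W/m²

cos H₀ = −tan(+64.4°) tan(+17.900°) = -0.6741, H₀ = 2.3106 rad.
Bracket: H₀ sin φ sin δ + cos φ cos δ sin H₀ = 2.3106×0.90183×0.30736 + 0.43209×0.95159×0.73861 = 0.640467 + 0.303696 = 0.944163.
Q̄ = (S₀/π) × [bracket] = (1361/π) × 0.944163 = 409.0 W/m².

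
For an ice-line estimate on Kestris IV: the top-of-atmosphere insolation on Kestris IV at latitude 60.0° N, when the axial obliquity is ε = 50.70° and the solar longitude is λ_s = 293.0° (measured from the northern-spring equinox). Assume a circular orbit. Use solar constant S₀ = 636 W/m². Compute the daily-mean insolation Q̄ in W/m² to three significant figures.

Q̄ ≈ 0.00 W/m²

Solar declination: sin δ = sin ε · sin λ_s = sin 50.70° × sin 293.0° = -0.71232, so δ = -45.424°.
cos H₀ = −tan(+60.0°) tan(-45.424°) = 1.7579 ≥ 1 ⇒ polar night, H₀ = 0 and Q̄ = 0.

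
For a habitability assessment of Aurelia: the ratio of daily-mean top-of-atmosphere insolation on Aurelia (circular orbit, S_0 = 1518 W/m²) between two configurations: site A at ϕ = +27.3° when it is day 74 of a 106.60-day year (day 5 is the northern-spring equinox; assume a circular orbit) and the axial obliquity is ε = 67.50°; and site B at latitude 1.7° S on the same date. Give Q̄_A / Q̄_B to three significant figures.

Q̄_A / Q̄_B ≈ 0.234

— Configuration A (ϕ=+27.3°):
Solar longitude: L_s = 360° × (74 − 5)/106.60 = 233.021°.
sin δ = sin 67.50° × sin 233.021° = -0.73804, so δ = -47.565°.
cos h₀ = −tan(+27.3°) tan(-47.565°) = 0.5646, h₀ = 0.9709 rad.
Bracket: h₀ sin ϕ sin δ + cos ϕ cos δ sin h₀ = 0.9709×0.45865×-0.73804 + 0.88862×0.67475×0.82540 = -0.328652 + 0.494907 = 0.166255.
Q̄ = (S_0/π) × [bracket] = (1518/π) × 0.166255 = 80.333 W/m².
— Configuration B (ϕ=-1.7°):
cos h₀ = −tan(-1.7°) tan(-47.565°) = -0.0325, h₀ = 1.6033 rad.
Bracket: h₀ sin ϕ sin δ + cos ϕ cos δ sin h₀ = 1.6033×-0.02967×-0.73804 + 0.99956×0.67475×0.99947 = 0.035108 + 0.674096 = 0.709204.
Q̄ = (S_0/π) × [bracket] = (1518/π) × 0.709204 = 342.68 W/m².
Ratio Q̄_A / Q̄_B = 80.333 / 342.68 = 0.2344.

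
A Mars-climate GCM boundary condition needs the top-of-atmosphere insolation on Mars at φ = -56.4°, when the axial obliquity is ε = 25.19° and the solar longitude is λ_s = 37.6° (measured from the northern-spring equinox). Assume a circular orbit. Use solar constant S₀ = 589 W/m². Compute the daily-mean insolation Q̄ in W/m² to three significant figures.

Solar declination: sin δ = sin ε · sin λ_s = sin 25.19° × sin 37.6° = 0.25969, so δ = +15.052°.
cos H₀ = −tan(-56.4°) tan(+15.052°) = 0.4048, H₀ = 1.1541 rad.
Bracket: H₀ sin φ sin δ + cos φ cos δ sin H₀ = 1.1541×-0.83292×0.25969 + 0.55339×0.96569×0.91443 = -0.249633 + 0.488674 = 0.239041.
Q̄ = (S₀/π) × [bracket] = (589/π) × 0.239041 = 44.82 W/m².

Q̄ ≈ 44.8 W/m²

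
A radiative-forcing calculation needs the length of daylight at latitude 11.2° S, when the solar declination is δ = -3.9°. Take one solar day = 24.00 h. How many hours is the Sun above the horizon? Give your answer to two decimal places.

12.10 h

cos h₀ = −tan ϕ · tan δ = −tan(-11.2°) × tan(-3.900°) = -0.0135, so h₀ = 1.5843 rad = 90.77°.
Daylight = 2h₀/(2π) × 24.00 h = (1.5843/π) × 24.00 = 12.10 h.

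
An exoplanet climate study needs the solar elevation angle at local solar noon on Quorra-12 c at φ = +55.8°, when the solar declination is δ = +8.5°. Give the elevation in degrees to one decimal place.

At local noon the hour angle is zero, so the zenith angle equals |φ − δ| = |+55.8° − (+8.500°)| = 47.300°.
Elevation = 90° − 47.300° = 42.7°.

42.7°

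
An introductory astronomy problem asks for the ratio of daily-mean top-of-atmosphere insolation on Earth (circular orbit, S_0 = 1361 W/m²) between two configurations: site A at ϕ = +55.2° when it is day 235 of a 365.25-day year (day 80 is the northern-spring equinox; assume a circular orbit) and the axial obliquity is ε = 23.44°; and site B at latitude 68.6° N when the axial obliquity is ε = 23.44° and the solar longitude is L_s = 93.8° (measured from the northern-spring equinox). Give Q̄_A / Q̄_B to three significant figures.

— Configuration A (ϕ=+55.2°):
Solar longitude: L_s = 360° × (235 − 80)/365.25 = 152.772°.
sin δ = sin 23.44° × sin 152.772° = 0.18200, so δ = +10.486°.
cos h₀ = −tan(+55.2°) tan(+10.486°) = -0.2663, h₀ = 1.8404 rad.
Bracket: h₀ sin ϕ sin δ + cos ϕ cos δ sin h₀ = 1.8404×0.82115×0.18200 + 0.57071×0.98330×0.96389 = 0.275046 + 0.540915 = 0.815961.
Q̄ = (S_0/π) × [bracket] = (1361/π) × 0.815961 = 353.49 W/m².
— Configuration B (ϕ=+68.6°):
Solar declination: sin δ = sin ε · sin L_s = sin 23.44° × sin 93.8° = 0.39691, so δ = +23.385°.
cos h₀ = −tan(+68.6°) tan(+23.385°) = -1.1034 ≤ −1 ⇒ polar day, h₀ = π.
Bracket: h₀ sin ϕ sin δ + cos ϕ cos δ sin h₀ = 3.1416×0.93106×0.39691 + 0.36488×0.91786×0.00000 = 1.160969 + 0.000000 = 1.160969.
Q̄ = (S_0/π) × [bracket] = (1361/π) × 1.160969 = 502.95 W/m².
Ratio Q̄_A / Q̄_B = 353.49 / 502.95 = 0.7028.

Q̄_A / Q̄_B ≈ 0.703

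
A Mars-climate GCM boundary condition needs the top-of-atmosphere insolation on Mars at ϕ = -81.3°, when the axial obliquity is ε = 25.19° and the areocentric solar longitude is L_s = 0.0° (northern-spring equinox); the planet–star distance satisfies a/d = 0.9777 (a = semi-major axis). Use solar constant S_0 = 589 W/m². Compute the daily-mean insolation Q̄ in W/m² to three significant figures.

sin δ = sin 25.19° × sin 0.0° = 0.00000, so δ = +0.000°.
cos h₀ = −tan(-81.3°) tan(+0.000°) = 0.0000, h₀ = 1.5708 rad.
Bracket: h₀ sin ϕ sin δ + cos ϕ cos δ sin h₀ = 1.5708×-0.98849×0.00000 + 0.15126×1.00000×1.00000 = -0.000000 + 0.151260 = 0.151260.
Inverse-square distance factor (a/d)² = 0.9777² = 0.955897.
Q̄ = (S_0/π) × 0.955897 × [bracket] = (589/π) × 0.955897 × 0.151260 = 27.11 W/m².

Q̄ ≈ 27.1 W/m²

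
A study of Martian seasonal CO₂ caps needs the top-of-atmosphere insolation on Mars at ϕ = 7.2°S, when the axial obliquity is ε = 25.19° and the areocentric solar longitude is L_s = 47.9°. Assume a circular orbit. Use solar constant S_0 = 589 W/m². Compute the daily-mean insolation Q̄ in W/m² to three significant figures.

Q̄ ≈ 165 W/m²

sin δ = sin 25.19° × sin 47.9° = 0.31580, so δ = +18.409°.
cos h₀ = −tan(-7.2°) tan(+18.409°) = 0.0420, h₀ = 1.5287 rad.
Bracket: h₀ sin ϕ sin δ + cos ϕ cos δ sin h₀ = 1.5287×-0.12533×0.31580 + 0.99211×0.94883×0.99912 = -0.060505 + 0.940515 = 0.880010.
Q̄ = (S_0/π) × [bracket] = (589/π) × 0.880010 = 165.0 W/m².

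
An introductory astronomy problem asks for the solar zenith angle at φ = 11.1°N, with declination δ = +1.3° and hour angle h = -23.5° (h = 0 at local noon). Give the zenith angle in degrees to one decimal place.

θ_z = 25.3°

cos θ_z = sin φ sin δ + cos φ cos δ cos h = 0.004368 + 0.899673 = 0.904041.
θ_z = arccos(0.904041) = 25.3°.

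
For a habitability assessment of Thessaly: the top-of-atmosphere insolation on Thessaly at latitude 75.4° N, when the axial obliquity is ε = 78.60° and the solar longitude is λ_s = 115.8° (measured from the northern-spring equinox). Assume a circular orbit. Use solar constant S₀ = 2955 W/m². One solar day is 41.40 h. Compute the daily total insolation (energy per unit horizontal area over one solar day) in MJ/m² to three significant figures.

Solar declination: sin δ = sin ε · sin λ_s = sin 78.60° × sin 115.8° = 0.88256, so δ = +61.952°.
cos H₀ = −tan(+75.4°) tan(+61.952°) = -7.2057 ≤ −1 ⇒ polar day, H₀ = π.
Bracket: H₀ sin φ sin δ + cos φ cos δ sin H₀ = 3.1416×0.96771×0.88256 + 0.25207×0.47021×0.00000 = 2.683122 + 0.000000 = 2.683122.
Q̄ = (S₀/π) × [bracket] = (2955/π) × 2.683122 = 2523.8 W/m².
Daily total = Q̄ × 41.40 h × 3600 s/h = 2523.8 × 41.40 × 3600 / 10⁶ = 376.1 MJ/m².

376 MJ/m²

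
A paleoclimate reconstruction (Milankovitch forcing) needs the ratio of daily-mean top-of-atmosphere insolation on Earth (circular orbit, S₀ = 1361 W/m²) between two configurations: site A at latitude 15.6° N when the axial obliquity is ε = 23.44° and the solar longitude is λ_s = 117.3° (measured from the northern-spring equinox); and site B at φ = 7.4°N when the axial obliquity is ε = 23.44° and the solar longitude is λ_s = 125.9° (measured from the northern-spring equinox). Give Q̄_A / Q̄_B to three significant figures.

— Configuration A (φ=+15.6°):
Solar declination: sin δ = sin ε · sin λ_s = sin 23.44° × sin 117.3° = 0.35348, so δ = +20.700°.
cos H₀ = −tan(+15.6°) tan(+20.700°) = -0.1055, H₀ = 1.6765 rad.
Bracket: H₀ sin φ sin δ + cos φ cos δ sin H₀ = 1.6765×0.26892×0.35348 + 0.96316×0.93544×0.99442 = 0.159364 + 0.895951 = 1.055315.
Q̄ = (S₀/π) × [bracket] = (1361/π) × 1.055315 = 457.18 W/m².
— Configuration B (φ=+7.4°):
Solar declination: sin δ = sin ε · sin λ_s = sin 23.44° × sin 125.9° = 0.32223, so δ = +18.798°.
cos H₀ = −tan(+7.4°) tan(+18.798°) = -0.0442, H₀ = 1.6150 rad.
Bracket: H₀ sin φ sin δ + cos φ cos δ sin H₀ = 1.6150×0.12880×0.32223 + 0.99167×0.94666×0.99902 = 0.067028 + 0.937854 = 1.004882.
Q̄ = (S₀/π) × [bracket] = (1361/π) × 1.004882 = 435.33 W/m².
Ratio Q̄_A / Q̄_B = 457.18 / 435.33 = 1.050.

Q̄_A / Q̄_B ≈ 1.05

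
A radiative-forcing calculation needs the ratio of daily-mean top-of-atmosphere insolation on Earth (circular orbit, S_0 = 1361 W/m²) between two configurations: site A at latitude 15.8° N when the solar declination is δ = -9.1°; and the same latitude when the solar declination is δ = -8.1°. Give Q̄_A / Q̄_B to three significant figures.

— Configuration A (ϕ=+15.8°):
cos h₀ = −tan(+15.8°) tan(-9.100°) = 0.0453, h₀ = 1.5255 rad.
Bracket: h₀ sin ϕ sin δ + cos ϕ cos δ sin h₀ = 1.5255×0.27228×-0.15816 + 0.96222×0.98741×0.99897 = -0.065694 + 0.949127 = 0.883433.
Q̄ = (S_0/π) × [bracket] = (1361/π) × 0.883433 = 382.72 W/m².
— Configuration B (ϕ=+15.8°):
cos h₀ = −tan(+15.8°) tan(-8.100°) = 0.0403, h₀ = 1.5305 rad.
Bracket: h₀ sin ϕ sin δ + cos ϕ cos δ sin h₀ = 1.5305×0.27228×-0.14090 + 0.96222×0.99002×0.99919 = -0.058716 + 0.951845 = 0.893129.
Q̄ = (S_0/π) × [bracket] = (1361/π) × 0.893129 = 386.92 W/m².
Ratio Q̄_A / Q̄_B = 382.72 / 386.92 = 0.9891.

Q̄_A / Q̄_B ≈ 0.989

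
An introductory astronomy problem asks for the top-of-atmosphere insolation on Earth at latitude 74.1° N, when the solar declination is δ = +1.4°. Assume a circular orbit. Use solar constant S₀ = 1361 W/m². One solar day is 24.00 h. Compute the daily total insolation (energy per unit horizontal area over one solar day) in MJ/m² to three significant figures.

cos H₀ = −tan(+74.1°) tan(+1.400°) = -0.0858, H₀ = 1.6567 rad.
Bracket: H₀ sin φ sin δ + cos φ cos δ sin H₀ = 1.6567×0.96174×0.02443 + 0.27396×0.99970×0.99631 = 0.038925 + 0.272867 = 0.311792.
Q̄ = (S₀/π) × [bracket] = (1361/π) × 0.311792 = 135.07 W/m².
Daily total = Q̄ × 24.00 h × 3600 s/h = 135.07 × 24.00 × 3600 / 10⁶ = 11.67 MJ/m².

11.7 MJ/m²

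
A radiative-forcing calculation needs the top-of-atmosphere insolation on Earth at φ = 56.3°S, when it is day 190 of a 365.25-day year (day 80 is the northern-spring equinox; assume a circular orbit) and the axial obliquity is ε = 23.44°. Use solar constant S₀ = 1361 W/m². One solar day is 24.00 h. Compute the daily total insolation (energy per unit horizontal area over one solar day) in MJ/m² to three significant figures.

4.49 MJ/m²

Solar longitude: λ_s = 360° × (190 − 80)/365.25 = 108.419°.
sin δ = sin 23.44° × sin 108.419° = 0.37741, so δ = +22.173°.
cos H₀ = −tan(-56.3°) tan(+22.173°) = 0.6111, H₀ = 0.9134 rad.
Bracket: H₀ sin φ sin δ + cos φ cos δ sin H₀ = 0.9134×-0.83195×0.37741 + 0.55484×0.92605×0.79156 = -0.286795 + 0.406711 = 0.119916.
Q̄ = (S₀/π) × [bracket] = (1361/π) × 0.119916 = 51.950 W/m².
Daily total = Q̄ × 24.00 h × 3600 s/h = 51.950 × 24.00 × 3600 / 10⁶ = 4.488 MJ/m².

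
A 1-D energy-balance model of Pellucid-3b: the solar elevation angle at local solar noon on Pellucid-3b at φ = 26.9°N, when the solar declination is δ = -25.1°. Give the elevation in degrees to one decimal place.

At local noon the hour angle is zero, so the zenith angle equals |φ − δ| = |+26.9° − (-25.100°)| = 52.000°.
Elevation = 90° − 52.000° = 38.0°.

38.0°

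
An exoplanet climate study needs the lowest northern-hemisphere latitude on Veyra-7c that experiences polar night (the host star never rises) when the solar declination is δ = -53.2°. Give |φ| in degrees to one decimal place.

|φ| = 36.8°

Polar night requires cos H₀ = −tan φ tan δ ≥ 1, i.e. tan φ tan δ ≤ −1.
The boundary is |tan φ| · |tan δ| = 1, so |φ| = 90° − |δ| = 90° − 53.2° = 36.8° in the northern hemisphere.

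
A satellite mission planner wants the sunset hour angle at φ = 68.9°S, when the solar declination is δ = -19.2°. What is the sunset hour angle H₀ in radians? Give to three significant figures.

H₀ = 2.70 rad

cos H₀ = −tan φ · tan δ = −tan(-68.9°) × tan(-19.200°) = -0.9025, so H₀ = 2.6963 rad = 154.49°.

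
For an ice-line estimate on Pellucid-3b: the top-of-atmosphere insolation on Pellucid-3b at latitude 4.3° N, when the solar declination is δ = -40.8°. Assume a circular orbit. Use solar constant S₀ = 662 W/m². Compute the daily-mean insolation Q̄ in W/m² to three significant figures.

cos H₀ = −tan(+4.3°) tan(-40.800°) = 0.0649, H₀ = 1.5058 rad.
Bracket: H₀ sin φ sin δ + cos φ cos δ sin H₀ = 1.5058×0.07498×-0.65342 + 0.99719×0.75700×0.99789 = -0.073774 + 0.753280 = 0.679506.
Q̄ = (S₀/π) × [bracket] = (662/π) × 0.679506 = 143.2 W/m².

Q̄ ≈ 143 W/m²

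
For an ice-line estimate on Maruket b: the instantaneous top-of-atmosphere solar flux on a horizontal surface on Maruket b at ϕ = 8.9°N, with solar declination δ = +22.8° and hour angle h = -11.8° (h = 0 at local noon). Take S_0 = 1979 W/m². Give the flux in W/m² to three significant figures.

1.88e+03 W/m²

cos θ_z = sin ϕ sin δ + cos ϕ cos δ cos h = 0.059953 + 0.891517 = 0.951470.
Flux = S_0 · cos θ_z = 1979 × 0.951470 = 1883 W/m².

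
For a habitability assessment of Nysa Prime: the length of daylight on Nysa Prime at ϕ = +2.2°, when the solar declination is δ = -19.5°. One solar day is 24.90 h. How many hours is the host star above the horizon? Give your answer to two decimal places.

cos h₀ = −tan ϕ · tan δ = −tan(+2.2°) × tan(-19.500°) = 0.0136, so h₀ = 1.5572 rad = 89.22°.
Daylight = 2h₀/(2π) × 24.90 h = (1.5572/π) × 24.90 = 12.34 h.

12.34 h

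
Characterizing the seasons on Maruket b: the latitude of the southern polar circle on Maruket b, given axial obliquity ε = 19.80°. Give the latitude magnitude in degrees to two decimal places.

The polar circle is the lowest latitude that experiences at least one full rotation of continuous darkness at the northern-summer solstice; it lies at |φ| = 90° − ε = 90° − 19.80° = 70.20°.

70.20°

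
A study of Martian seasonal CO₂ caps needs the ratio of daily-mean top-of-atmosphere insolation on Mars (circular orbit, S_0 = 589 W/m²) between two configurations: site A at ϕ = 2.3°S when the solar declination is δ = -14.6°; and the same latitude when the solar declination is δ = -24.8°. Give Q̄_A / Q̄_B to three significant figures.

— Configuration A (ϕ=-2.3°):
cos h₀ = −tan(-2.3°) tan(-14.600°) = -0.0105, h₀ = 1.5813 rad.
Bracket: h₀ sin ϕ sin δ + cos ϕ cos δ sin h₀ = 1.5813×-0.04013×-0.25207 + 0.99919×0.96771×0.99995 = 0.015996 + 0.966878 = 0.982874.
Q̄ = (S_0/π) × [bracket] = (589/π) × 0.982874 = 184.27 W/m².
— Configuration B (ϕ=-2.3°):
cos h₀ = −tan(-2.3°) tan(-24.800°) = -0.0186, h₀ = 1.5894 rad.
Bracket: h₀ sin ϕ sin δ + cos ϕ cos δ sin h₀ = 1.5894×-0.04013×-0.41945 + 0.99919×0.90778×0.99983 = 0.026754 + 0.906891 = 0.933645.
Q̄ = (S_0/π) × [bracket] = (589/π) × 0.933645 = 175.04 W/m².
Ratio Q̄_A / Q̄_B = 184.27 / 175.04 = 1.053.

Q̄_A / Q̄_B ≈ 1.05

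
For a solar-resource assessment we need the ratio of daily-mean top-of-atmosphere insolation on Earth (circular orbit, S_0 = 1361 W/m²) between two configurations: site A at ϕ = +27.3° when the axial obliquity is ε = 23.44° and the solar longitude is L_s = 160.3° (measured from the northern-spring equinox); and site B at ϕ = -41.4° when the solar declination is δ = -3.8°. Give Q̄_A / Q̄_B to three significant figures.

— Configuration A (ϕ=+27.3°):
Solar declination: sin δ = sin ε · sin L_s = sin 23.44° × sin 160.3° = 0.13409, so δ = +7.706°.
cos h₀ = −tan(+27.3°) tan(+7.706°) = -0.0698, h₀ = 1.6407 rad.
Bracket: h₀ sin ϕ sin δ + cos ϕ cos δ sin h₀ = 1.6407×0.45865×0.13409 + 0.88862×0.99097×0.99756 = 0.100904 + 0.878447 = 0.979351.
Q̄ = (S_0/π) × [bracket] = (1361/π) × 0.979351 = 424.27 W/m².
— Configuration B (ϕ=-41.4°):
cos h₀ = −tan(-41.4°) tan(-3.800°) = -0.0586, h₀ = 1.6294 rad.
Bracket: h₀ sin ϕ sin δ + cos ϕ cos δ sin h₀ = 1.6294×-0.66131×-0.06627 + 0.75011×0.99780×0.99828 = 0.071408 + 0.747172 = 0.818580.
Q̄ = (S_0/π) × [bracket] = (1361/π) × 0.818580 = 354.63 W/m².
Ratio Q̄_A / Q̄_B = 424.27 / 354.63 = 1.196.

Q̄_A / Q̄_B ≈ 1.20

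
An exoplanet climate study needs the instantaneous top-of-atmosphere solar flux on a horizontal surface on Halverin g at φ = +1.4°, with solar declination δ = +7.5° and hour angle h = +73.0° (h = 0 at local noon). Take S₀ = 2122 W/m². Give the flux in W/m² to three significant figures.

cos θ_z = sin φ sin δ + cos φ cos δ cos h = 0.003189 + 0.289784 = 0.292973.
Flux = S₀ · cos θ_z = 2122 × 0.292973 = 621.7 W/m².

622 W/m²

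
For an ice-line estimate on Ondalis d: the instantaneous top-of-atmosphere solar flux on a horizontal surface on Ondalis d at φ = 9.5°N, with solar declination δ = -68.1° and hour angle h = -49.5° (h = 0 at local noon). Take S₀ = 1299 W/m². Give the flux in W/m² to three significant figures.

111 W/m²

cos θ_z = sin φ sin δ + cos φ cos δ cos h = -0.153137 + 0.238914 = 0.085777.
Flux = S₀ · cos θ_z = 1299 × 0.085777 = 111.4 W/m².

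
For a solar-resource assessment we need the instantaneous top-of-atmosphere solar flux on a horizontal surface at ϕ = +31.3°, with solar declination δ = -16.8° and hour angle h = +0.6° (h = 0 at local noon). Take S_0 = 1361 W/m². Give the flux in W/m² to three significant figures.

909 W/m²

cos θ_z = sin ϕ sin δ + cos ϕ cos δ cos h = -0.150158 + 0.817945 = 0.667787.
Flux = S_0 · cos θ_z = 1361 × 0.667787 = 908.9 W/m².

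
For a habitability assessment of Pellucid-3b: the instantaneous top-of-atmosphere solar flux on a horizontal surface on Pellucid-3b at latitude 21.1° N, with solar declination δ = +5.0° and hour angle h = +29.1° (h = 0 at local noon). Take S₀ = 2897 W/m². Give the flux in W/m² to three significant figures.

cos θ_z = sin φ sin δ + cos φ cos δ cos h = 0.031376 + 0.812087 = 0.843463.
Flux = S₀ · cos θ_z = 2897 × 0.843463 = 2444 W/m².

2.44e+03 W/m²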